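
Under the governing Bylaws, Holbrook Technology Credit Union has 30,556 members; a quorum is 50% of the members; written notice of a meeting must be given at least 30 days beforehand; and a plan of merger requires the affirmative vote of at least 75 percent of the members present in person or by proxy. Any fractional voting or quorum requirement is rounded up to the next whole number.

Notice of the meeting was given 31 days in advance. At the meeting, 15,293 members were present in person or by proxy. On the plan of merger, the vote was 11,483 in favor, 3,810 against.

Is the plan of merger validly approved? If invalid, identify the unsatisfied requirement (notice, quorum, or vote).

Notice: 31 days given; 30 required. Satisfied.
Quorum: 50% of 30,556 = 15,278; 15,293 present. Satisfied.
Vote: requires three-fourths of those present (15,293); 3/4 of 15293 = 11469.75, rounded up to 11470, so 11,470 needed; 11,483 in favor. Satisfied.

Valid — all requirements satisfied.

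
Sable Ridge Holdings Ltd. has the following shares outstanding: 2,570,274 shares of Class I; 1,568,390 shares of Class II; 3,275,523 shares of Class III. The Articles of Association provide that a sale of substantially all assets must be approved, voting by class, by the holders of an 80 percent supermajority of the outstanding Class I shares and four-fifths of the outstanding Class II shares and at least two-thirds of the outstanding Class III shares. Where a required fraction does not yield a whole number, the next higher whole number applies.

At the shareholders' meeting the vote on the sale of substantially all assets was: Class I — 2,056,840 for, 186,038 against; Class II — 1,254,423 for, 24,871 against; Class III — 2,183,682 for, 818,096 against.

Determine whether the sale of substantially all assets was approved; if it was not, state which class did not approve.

Not approved — the Class II shares did not give the required vote.

Class I: 4/5 of 2570274 = 2056219.20, rounded up to 2056220; 2,056,220 required, 2,056,840 in favor — approved.
Class II: 4/5 of 1568390 = 1254712; 1,254,712 required, 1,254,423 in favor — not approved.
Class III: 2/3 of 3275523 = 2183682; 2,183,682 required, 2,183,682 in favor — approved.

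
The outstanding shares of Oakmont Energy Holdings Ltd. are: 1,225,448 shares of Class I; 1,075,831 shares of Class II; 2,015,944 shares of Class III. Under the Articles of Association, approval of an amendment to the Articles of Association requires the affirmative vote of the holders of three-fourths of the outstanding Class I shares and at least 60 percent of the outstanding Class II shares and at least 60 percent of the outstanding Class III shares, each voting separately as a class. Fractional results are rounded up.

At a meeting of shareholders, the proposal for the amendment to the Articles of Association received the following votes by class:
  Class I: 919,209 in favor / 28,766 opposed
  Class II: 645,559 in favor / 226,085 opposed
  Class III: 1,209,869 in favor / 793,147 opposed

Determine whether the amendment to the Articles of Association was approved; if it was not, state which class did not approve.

Class I: 3/4 of 1225448 = 919086; 919,086 required, 919,209 in favor — approved.
Class II: 3/5 of 1075831 = 645498.60, rounded up to 645499; 645,499 required, 645,559 in favor — approved.
Class III: 3/5 of 2015944 = 1209566.40, rounded up to 1209567; 1,209,567 required, 1,209,869 in favor — approved.

Approved — every class gave the required vote.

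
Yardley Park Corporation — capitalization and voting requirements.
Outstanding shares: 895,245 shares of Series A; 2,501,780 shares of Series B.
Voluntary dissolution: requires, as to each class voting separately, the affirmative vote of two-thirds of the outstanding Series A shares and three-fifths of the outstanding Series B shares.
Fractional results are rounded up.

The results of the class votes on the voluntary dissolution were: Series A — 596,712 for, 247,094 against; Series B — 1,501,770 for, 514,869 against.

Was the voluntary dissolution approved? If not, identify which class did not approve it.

Series A: 2/3 of 895245 = 596830; 596,830 required, 596,712 in favor — not approved.
Series B: 3/5 of 2501780 = 1501068; 1,501,068 required, 1,501,770 in favor — approved.

Not approved — the Series A shares did not give the required vote.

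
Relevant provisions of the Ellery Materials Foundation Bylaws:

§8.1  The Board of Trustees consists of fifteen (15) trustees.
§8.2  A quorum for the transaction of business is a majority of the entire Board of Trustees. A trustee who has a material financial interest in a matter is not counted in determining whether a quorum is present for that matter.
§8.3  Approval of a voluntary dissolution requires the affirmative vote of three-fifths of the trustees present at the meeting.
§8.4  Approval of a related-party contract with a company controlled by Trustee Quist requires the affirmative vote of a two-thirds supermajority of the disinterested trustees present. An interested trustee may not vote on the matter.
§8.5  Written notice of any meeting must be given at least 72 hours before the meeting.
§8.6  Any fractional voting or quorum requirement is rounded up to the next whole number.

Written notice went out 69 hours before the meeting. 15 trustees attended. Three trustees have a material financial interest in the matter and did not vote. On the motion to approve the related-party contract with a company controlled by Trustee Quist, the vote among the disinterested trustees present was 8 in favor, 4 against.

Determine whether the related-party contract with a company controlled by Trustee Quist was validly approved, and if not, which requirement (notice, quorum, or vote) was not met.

Notice: 69 hours given; 72 required (69 < 72). Not satisfied.
Quorum: 15 present, but the 3 interested trustees do not count, leaving 12. Quorum is 8. Satisfied.
Vote: the related-party contract with a company controlled by Trustee Quist requires two-thirds of the disinterested trustees present (15 − 3 = 12). 2/3 of 12 = 8, so 8 affirmative votes are needed; 8 voted in favor. Satisfied.

Invalid — notice requirement not satisfied.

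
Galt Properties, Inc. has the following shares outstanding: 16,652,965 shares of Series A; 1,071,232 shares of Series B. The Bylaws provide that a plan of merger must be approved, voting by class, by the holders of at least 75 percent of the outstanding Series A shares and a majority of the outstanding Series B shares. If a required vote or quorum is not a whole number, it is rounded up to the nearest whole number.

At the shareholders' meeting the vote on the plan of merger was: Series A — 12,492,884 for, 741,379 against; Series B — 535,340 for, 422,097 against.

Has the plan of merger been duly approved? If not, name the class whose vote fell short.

Series A: 3/4 of 16652965 = 12489723.75, rounded up to 12489724; 12,489,724 required, 12,492,884 in favor — approved.
Series B: a majority of 1071232 is 535617; 535,617 required, 535,340 in favor — not approved.

Not approved — the Series B shares did not give the required vote.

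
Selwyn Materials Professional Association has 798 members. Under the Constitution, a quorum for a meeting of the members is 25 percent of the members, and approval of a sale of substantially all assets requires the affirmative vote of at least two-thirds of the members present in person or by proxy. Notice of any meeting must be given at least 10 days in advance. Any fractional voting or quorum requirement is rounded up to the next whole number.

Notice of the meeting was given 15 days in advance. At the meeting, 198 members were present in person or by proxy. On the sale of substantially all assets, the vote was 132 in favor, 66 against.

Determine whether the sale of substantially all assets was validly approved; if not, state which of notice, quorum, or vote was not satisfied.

Invalid — quorum requirement not satisfied.

Notice: 15 days given; 10 required. Satisfied.
Quorum: 25% of 798 = 199.50, rounded up to 200; 198 present. Not satisfied.
Vote: requires two-thirds of those present (198); 2/3 of 198 = 132, so 132 needed; 132 in favor. Satisfied.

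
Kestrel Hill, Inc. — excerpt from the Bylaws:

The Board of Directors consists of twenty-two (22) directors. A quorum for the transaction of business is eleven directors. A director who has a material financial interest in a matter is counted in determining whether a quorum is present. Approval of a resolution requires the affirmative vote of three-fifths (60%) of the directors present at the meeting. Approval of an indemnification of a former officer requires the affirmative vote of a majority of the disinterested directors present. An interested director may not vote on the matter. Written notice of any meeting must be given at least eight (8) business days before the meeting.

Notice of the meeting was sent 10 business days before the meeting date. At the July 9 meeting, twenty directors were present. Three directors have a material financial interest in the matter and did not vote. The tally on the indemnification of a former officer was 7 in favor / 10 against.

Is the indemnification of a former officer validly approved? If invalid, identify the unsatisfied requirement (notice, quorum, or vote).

Invalid — vote requirement not satisfied.

Notice: 10 business days given; 8 required (10 ≥ 8). Satisfied.
Quorum: 20 present (interested directors count toward quorum); quorum is 11. Satisfied.
Vote: the indemnification of a former officer requires a majority of the disinterested directors present (20 − 3 = 17). A majority of 17 is 9, so 9 affirmative votes are needed; 7 voted in favor. Not satisfied.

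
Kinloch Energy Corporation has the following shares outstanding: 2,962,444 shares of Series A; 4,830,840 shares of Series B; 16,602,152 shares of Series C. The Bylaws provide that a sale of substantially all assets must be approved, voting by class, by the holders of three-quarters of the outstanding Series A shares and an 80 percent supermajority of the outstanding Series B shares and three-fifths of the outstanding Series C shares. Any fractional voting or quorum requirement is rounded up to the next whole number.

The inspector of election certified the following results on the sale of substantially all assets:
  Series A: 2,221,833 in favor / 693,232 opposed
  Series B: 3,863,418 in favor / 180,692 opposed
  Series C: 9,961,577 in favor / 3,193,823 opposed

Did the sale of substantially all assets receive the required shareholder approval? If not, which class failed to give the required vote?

Series A: 3/4 of 2962444 = 2221833; 2,221,833 required, 2,221,833 in favor — approved.
Series B: 4/5 of 4830840 = 3864672; 3,864,672 required, 3,863,418 in favor — not approved.
Series C: 3/5 of 16602152 = 9961291.20, rounded up to 9961292; 9,961,292 required, 9,961,577 in favor — approved.

Not approved — the Series B shares did not give the required vote.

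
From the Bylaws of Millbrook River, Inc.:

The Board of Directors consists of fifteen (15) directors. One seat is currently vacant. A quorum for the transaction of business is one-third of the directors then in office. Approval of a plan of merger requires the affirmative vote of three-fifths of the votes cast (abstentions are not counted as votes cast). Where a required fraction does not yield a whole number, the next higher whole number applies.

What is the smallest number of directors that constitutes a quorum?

5

1/3 of 14 = 4.67, rounded up to 5.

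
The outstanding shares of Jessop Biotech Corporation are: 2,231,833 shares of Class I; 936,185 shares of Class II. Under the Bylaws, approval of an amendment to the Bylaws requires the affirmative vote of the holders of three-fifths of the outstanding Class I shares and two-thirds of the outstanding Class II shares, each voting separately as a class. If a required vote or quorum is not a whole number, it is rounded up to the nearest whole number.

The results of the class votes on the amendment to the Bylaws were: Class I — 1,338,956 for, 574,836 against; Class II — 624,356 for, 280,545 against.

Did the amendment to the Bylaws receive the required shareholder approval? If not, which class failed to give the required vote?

Class I: 3/5 of 2231833 = 1339099.80, rounded up to 1339100; 1,339,100 required, 1,338,956 in favor — not approved.
Class II: 2/3 of 936185 = 624123.33, rounded up to 624124; 624,124 required, 624,356 in favor — approved.

Not approved — the Class I shares did not give the required vote.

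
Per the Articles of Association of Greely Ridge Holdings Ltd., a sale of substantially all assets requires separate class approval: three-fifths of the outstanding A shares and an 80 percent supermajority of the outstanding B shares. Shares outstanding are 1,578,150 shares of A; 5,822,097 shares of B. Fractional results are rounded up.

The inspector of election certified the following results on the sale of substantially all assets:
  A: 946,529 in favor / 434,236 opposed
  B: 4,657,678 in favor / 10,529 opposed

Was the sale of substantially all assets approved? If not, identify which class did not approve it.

A: 3/5 of 1578150 = 946890; 946,890 required, 946,529 in favor — not approved.
B: 4/5 of 5822097 = 4657677.60, rounded up to 4657678; 4,657,678 required, 4,657,678 in favor — approved.

Not approved — the A shares did not give the required vote.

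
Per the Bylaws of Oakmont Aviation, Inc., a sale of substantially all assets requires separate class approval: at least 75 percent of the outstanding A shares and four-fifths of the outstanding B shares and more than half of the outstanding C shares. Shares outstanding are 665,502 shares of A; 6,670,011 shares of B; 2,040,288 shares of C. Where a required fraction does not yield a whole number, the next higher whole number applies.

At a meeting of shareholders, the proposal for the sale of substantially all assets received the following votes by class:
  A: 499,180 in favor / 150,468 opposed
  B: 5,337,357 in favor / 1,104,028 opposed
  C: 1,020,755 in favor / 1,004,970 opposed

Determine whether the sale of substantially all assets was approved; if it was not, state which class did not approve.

A: 3/4 of 665502 = 499126.50, rounded up to 499127; 499,127 required, 499,180 in favor — approved.
B: 4/5 of 6670011 = 5336008.80, rounded up to 5336009; 5,336,009 required, 5,337,357 in favor — approved.
C: a majority of 2040288 is 1020145; 1,020,145 required, 1,020,755 in favor — approved.

Approved — every class gave the required vote.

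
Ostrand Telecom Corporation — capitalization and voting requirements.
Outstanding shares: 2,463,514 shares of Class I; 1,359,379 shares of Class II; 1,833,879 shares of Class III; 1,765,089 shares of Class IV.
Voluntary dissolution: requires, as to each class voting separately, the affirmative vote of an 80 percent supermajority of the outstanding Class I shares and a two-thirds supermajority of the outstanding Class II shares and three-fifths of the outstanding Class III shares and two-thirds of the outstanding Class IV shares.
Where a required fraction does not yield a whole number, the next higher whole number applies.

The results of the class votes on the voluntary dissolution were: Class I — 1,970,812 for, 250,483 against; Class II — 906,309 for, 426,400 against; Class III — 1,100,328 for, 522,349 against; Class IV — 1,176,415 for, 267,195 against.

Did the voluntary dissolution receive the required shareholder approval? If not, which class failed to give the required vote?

Class I: 4/5 of 2463514 = 1970811.20, rounded up to 1970812; 1,970,812 required, 1,970,812 in favor — approved.
Class II: 2/3 of 1359379 = 906252.67, rounded up to 906253; 906,253 required, 906,309 in favor — approved.
Class III: 3/5 of 1833879 = 1100327.40, rounded up to 1100328; 1,100,328 required, 1,100,328 in favor — approved.
Class IV: 2/3 of 1765089 = 1176726; 1,176,726 required, 1,176,415 in favor — not approved.

Not approved — the Class IV shares did not give the required vote.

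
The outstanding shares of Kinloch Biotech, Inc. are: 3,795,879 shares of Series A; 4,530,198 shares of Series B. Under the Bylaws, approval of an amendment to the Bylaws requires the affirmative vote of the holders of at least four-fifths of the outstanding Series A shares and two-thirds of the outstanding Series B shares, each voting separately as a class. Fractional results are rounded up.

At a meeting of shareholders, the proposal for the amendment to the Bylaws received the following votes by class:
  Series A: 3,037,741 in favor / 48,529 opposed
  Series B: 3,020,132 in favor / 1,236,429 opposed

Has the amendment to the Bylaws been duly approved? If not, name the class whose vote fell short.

Approved — every class gave the required vote.

Series A: 4/5 of 3795879 = 3036703.20, rounded up to 3036704; 3,036,704 required, 3,037,741 in favor — approved.
Series B: 2/3 of 4530198 = 3020132; 3,020,132 required, 3,020,132 in favor — approved.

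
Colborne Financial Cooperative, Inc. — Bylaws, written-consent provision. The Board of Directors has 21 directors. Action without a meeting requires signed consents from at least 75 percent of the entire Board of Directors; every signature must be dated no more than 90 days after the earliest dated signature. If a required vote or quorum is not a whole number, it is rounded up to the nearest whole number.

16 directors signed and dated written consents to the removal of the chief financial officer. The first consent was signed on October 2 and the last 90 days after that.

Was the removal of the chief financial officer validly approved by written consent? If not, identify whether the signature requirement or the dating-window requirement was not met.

Effective — both the signature and dating-window requirements are satisfied.

Signatures required: at least 75 percent of 21 — 3/4 of 21 = 15.75, rounded up to 16, so 16 needed; 16 signed. Sufficient.
Dating window: the latest signature is 90 days after the earliest; the limit is 90 days. Within the window.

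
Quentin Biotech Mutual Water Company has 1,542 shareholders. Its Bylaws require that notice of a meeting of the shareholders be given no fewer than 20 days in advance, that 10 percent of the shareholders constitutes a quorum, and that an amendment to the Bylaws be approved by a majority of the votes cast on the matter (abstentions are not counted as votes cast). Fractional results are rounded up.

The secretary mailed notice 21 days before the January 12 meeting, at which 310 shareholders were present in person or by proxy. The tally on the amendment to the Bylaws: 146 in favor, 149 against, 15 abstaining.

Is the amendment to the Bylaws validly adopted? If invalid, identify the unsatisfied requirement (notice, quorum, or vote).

Notice: 21 days given; 20 required. Satisfied.
Quorum: 10% of 1,542 = 154.20, rounded up to 155; 310 present. Satisfied.
Vote: requires a majority of the votes cast (310 − 15 abstaining = 295); a majority of 295 is 148, so 148 needed; 146 in favor. Not satisfied.

Invalid — vote requirement not satisfied.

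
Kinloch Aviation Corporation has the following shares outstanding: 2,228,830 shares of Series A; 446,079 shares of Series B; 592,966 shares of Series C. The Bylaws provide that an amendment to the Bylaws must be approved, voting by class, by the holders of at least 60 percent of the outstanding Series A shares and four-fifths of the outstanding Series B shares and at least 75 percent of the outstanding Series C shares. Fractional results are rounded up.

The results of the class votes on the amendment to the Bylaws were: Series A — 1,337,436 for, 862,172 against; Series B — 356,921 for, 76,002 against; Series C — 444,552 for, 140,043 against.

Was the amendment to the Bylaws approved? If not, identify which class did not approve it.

Series A: 3/5 of 2228830 = 1337298; 1,337,298 required, 1,337,436 in favor — approved.
Series B: 4/5 of 446079 = 356863.20, rounded up to 356864; 356,864 required, 356,921 in favor — approved.
Series C: 3/4 of 592966 = 444724.50, rounded up to 444725; 444,725 required, 444,552 in favor — not approved.

Not approved — the Series C shares did not give the required vote.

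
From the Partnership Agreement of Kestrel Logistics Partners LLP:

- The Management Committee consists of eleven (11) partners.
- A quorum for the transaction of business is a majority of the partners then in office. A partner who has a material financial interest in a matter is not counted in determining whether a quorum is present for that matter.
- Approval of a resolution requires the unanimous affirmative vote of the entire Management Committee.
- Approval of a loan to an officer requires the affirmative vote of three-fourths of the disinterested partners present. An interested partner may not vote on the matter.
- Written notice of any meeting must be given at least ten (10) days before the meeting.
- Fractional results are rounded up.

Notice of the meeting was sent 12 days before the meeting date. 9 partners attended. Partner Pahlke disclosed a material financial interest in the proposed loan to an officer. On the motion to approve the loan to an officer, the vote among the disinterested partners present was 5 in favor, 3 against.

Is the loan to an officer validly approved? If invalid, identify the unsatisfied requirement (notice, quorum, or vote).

Notice: 12 days given; 10 required (12 ≥ 10). Satisfied.
Quorum: 9 present, but the 1 interested partner does not count, leaving 8. Quorum is 6. Satisfied.
Vote: the loan to an officer requires three-fourths of the disinterested partners present (9 − 1 = 8). 3/4 of 8 = 6, so 6 affirmative votes are needed; 5 voted in favor. Not satisfied.

Invalid — vote requirement not satisfied.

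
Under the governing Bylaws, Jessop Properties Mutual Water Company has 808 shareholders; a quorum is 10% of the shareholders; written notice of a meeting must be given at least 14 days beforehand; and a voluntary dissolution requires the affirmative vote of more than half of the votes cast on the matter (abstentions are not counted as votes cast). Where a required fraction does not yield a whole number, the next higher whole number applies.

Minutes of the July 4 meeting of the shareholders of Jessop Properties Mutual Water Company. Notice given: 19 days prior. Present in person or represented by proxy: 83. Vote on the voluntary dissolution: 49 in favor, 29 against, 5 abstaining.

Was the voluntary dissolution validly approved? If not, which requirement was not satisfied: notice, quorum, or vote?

Notice: 19 days given; 14 required. Satisfied.
Quorum: 10% of 808 = 80.80, rounded up to 81; 83 present. Satisfied.
Vote: requires a majority of the votes cast (83 − 5 abstaining = 78); a majority of 78 is 40, so 40 needed; 49 in favor. Satisfied.

Valid — all requirements satisfied.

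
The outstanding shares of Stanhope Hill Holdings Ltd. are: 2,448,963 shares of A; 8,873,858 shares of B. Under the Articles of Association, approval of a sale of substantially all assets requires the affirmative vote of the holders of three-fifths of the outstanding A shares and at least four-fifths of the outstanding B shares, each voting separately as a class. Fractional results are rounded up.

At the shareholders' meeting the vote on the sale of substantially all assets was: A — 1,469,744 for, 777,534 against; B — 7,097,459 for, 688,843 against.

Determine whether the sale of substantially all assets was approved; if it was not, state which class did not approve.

A: 3/5 of 2448963 = 1469377.80, rounded up to 1469378; 1,469,378 required, 1,469,744 in favor — approved.
B: 4/5 of 8873858 = 7099086.40, rounded up to 7099087; 7,099,087 required, 7,097,459 in favor — not approved.

Not approved — the B shares did not give the required vote.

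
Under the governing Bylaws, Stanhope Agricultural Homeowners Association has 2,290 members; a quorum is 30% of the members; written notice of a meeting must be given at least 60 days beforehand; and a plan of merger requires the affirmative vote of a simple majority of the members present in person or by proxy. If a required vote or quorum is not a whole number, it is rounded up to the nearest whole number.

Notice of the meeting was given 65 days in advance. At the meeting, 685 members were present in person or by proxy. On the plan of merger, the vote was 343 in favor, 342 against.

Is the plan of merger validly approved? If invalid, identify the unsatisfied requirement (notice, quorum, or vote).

Invalid — quorum requirement not satisfied.

Notice: 65 days given; 60 required. Satisfied.
Quorum: 30% of 2,290 = 687; 685 present. Not satisfied.
Vote: requires a majority of those present (685); a majority of 685 is 343, so 343 needed; 343 in favor. Satisfied.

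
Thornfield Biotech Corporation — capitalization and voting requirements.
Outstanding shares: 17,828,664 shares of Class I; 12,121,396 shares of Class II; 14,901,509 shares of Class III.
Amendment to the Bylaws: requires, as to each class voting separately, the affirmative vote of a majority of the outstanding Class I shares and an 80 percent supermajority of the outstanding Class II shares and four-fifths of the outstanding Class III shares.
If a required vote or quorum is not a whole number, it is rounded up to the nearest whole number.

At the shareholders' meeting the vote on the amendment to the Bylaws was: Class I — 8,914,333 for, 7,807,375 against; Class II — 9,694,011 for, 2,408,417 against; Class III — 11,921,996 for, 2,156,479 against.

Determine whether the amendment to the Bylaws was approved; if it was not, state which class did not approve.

Not approved — the Class II shares did not give the required vote.

Class I: a majority of 17828664 is 8914333; 8,914,333 required, 8,914,333 in favor — approved.
Class II: 4/5 of 12121396 = 9697116.80, rounded up to 9697117; 9,697,117 required, 9,694,011 in favor — not approved.
Class III: 4/5 of 14901509 = 11921207.20, rounded up to 11921208; 11,921,208 required, 11,921,996 in favor — approved.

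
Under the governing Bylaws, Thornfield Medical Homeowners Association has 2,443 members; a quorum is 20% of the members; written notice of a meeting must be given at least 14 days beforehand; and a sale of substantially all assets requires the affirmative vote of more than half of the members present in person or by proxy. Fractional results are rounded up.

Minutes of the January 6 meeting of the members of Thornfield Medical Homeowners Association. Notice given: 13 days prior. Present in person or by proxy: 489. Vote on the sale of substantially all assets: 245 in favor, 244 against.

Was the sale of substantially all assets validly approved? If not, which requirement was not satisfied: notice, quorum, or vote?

Notice: 13 days given; 14 required. Not satisfied.
Quorum: 20% of 2,443 = 488.60, rounded up to 489; 489 present. Satisfied.
Vote: requires a majority of those present (489); a majority of 489 is 245, so 245 needed; 245 in favor. Satisfied.

Invalid — notice requirement not satisfied.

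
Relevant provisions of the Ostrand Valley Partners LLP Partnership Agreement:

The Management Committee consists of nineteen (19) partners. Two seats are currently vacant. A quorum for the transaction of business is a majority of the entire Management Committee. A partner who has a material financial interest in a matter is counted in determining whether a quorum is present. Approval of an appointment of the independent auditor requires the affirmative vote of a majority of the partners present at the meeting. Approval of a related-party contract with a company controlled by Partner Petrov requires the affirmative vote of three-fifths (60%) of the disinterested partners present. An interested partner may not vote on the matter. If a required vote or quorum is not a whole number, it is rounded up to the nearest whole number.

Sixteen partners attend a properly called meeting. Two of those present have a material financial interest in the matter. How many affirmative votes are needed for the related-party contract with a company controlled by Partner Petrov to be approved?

9

The related-party contract with a company controlled by Partner Petrov requires three-fifths of the disinterested partners present (16 − 2 = 14).
3/5 of 14 = 8.40, rounded up to 9.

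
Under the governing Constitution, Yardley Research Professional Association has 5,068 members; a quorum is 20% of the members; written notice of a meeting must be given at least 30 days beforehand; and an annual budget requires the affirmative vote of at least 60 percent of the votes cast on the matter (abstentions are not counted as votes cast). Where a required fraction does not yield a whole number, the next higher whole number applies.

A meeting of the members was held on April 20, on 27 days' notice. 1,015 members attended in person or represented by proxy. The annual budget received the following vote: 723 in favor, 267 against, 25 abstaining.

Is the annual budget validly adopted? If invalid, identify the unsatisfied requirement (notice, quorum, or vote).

Notice: 27 days given; 30 required. Not satisfied.
Quorum: 20% of 5,068 = 1,013.60, rounded up to 1,014; 1,015 present. Satisfied.
Vote: requires three-fifths of the votes cast (1,015 − 25 abstaining = 990); 3/5 of 990 = 594, so 594 needed; 723 in favor. Satisfied.

Invalid — notice requirement not satisfied.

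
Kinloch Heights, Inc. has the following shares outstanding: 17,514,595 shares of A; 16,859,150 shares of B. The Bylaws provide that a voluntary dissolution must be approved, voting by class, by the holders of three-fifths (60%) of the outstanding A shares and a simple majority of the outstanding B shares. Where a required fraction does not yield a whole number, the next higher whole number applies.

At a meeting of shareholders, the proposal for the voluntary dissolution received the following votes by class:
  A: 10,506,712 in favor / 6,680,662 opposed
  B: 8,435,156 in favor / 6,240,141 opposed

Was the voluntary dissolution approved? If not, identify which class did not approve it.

A: 3/5 of 17514595 = 10508757; 10,508,757 required, 10,506,712 in favor — not approved.
B: a majority of 16859150 is 8429576; 8,429,576 required, 8,435,156 in favor — approved.

Not approved — the A shares did not give the required vote.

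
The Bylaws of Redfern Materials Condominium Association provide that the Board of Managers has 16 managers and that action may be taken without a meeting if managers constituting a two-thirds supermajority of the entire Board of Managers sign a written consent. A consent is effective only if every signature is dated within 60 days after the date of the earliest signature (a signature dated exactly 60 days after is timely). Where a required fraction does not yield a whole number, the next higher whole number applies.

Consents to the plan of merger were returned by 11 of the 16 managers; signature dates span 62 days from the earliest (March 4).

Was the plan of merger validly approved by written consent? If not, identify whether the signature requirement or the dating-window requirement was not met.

Not effective — dating-window requirement not satisfied.

Signatures required: a two-thirds supermajority of 16 — 2/3 of 16 = 10.67, rounded up to 11, so 11 needed; 11 signed. Sufficient.
Dating window: the latest signature is 62 days after the earliest; the limit is 60 days. Outside the window.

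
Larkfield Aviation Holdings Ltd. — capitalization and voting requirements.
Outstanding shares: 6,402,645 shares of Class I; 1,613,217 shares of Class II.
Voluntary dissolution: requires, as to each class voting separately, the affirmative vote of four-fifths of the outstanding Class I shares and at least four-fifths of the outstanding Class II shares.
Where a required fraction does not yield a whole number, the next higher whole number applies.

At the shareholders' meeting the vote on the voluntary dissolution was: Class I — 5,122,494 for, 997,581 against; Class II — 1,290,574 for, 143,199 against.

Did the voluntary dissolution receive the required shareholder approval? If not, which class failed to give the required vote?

Class I: 4/5 of 6402645 = 5122116; 5,122,116 required, 5,122,494 in favor — approved.
Class II: 4/5 of 1613217 = 1290573.60, rounded up to 1290574; 1,290,574 required, 1,290,574 in favor — approved.

Approved — every class gave the required vote.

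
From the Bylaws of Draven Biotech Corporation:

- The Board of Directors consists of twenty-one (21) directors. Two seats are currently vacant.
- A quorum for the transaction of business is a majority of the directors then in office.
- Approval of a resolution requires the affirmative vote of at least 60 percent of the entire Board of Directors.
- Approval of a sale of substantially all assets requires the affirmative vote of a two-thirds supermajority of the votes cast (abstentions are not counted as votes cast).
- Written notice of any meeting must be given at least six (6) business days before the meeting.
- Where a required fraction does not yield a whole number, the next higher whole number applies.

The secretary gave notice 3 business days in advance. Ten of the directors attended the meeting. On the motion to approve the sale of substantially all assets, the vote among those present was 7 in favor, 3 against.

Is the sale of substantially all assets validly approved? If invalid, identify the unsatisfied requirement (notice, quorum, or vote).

Invalid — notice requirement not satisfied.

Notice: 3 business days given; 6 required (3 < 6). Not satisfied.
Quorum: 10 present; quorum is 10. Satisfied.
Vote: the sale of substantially all assets requires two-thirds of the votes cast (10). 2/3 of 10 = 6.67, rounded up to 7, so 7 affirmative votes are needed; 7 voted in favor. Satisfied.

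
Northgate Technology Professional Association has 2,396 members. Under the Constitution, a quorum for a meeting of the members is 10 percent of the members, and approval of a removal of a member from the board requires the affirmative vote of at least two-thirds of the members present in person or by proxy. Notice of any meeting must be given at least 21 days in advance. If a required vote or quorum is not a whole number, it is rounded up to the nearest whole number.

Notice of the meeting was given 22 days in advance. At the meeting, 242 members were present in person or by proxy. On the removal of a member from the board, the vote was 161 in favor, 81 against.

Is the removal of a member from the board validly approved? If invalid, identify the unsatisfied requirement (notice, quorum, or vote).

Notice: 22 days given; 21 required. Satisfied.
Quorum: 10% of 2,396 = 239.60, rounded up to 240; 242 present. Satisfied.
Vote: requires two-thirds of those present (242); 2/3 of 242 = 161.33, rounded up to 162, so 162 needed; 161 in favor. Not satisfied.

Invalid — vote requirement not satisfied.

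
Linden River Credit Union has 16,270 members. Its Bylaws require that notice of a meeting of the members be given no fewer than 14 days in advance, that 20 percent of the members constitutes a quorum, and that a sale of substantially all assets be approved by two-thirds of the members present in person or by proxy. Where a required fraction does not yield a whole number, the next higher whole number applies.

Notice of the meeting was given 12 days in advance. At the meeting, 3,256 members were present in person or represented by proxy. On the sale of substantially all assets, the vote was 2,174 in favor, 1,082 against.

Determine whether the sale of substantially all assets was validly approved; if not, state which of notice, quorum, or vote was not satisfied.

Invalid — notice requirement not satisfied.

Notice: 12 days given; 14 required. Not satisfied.
Quorum: 20% of 16,270 = 3,254; 3,256 present. Satisfied.
Vote: requires two-thirds of those present (3,256); 2/3 of 3256 = 2170.67, rounded up to 2171, so 2,171 needed; 2,174 in favor. Satisfied.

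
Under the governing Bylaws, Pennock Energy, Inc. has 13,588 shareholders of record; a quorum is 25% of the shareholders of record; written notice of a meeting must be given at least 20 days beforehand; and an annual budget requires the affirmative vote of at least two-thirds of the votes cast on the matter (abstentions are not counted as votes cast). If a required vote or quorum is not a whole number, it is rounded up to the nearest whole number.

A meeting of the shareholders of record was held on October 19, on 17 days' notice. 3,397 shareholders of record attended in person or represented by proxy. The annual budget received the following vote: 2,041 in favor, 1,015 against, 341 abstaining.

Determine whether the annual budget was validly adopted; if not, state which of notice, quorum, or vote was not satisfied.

Notice: 17 days given; 20 required. Not satisfied.
Quorum: 25% of 13,588 = 3,397; 3,397 present. Satisfied.
Vote: requires two-thirds of the votes cast (3,397 − 341 abstaining = 3,056); 2/3 of 3056 = 2037.33, rounded up to 2038, so 2,038 needed; 2,041 in favor. Satisfied.

Invalid — notice requirement not satisfied.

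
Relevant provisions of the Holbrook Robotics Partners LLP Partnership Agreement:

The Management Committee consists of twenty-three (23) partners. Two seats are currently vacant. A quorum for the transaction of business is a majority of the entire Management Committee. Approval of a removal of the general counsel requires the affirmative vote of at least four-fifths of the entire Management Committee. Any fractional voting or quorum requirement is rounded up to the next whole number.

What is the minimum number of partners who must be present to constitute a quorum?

A majority of 23 is 12.

12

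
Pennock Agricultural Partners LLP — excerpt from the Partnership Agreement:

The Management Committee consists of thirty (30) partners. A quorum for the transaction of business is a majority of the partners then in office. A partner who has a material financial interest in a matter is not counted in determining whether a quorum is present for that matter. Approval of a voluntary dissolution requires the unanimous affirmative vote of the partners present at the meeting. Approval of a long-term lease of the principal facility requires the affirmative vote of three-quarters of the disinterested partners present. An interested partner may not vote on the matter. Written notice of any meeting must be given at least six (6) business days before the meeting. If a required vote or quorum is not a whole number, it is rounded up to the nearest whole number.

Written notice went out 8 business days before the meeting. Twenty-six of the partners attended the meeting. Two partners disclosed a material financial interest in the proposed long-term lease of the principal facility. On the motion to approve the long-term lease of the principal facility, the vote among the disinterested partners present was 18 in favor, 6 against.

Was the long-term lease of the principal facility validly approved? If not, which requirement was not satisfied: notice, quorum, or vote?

Valid — all requirements satisfied.

Notice: 8 business days given; 6 required (8 ≥ 6). Satisfied.
Quorum: 26 present, but the 2 interested partners do not count, leaving 24. Quorum is 16. Satisfied.
Vote: the long-term lease of the principal facility requires three-fourths of the disinterested partners present (26 − 2 = 24). 3/4 of 24 = 18, so 18 affirmative votes are needed; 18 voted in favor. Satisfied.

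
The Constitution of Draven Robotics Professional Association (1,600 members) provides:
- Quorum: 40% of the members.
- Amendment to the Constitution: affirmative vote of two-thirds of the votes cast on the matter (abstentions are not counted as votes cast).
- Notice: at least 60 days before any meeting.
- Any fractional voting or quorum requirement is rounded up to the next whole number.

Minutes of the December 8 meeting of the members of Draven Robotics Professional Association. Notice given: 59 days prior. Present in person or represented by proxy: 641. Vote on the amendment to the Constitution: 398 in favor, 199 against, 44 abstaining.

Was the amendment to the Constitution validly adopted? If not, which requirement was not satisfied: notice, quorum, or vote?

Notice: 59 days given; 60 required. Not satisfied.
Quorum: 40% of 1,600 = 640; 641 present. Satisfied.
Vote: requires two-thirds of the votes cast (641 − 44 abstaining = 597); 2/3 of 597 = 398, so 398 needed; 398 in favor. Satisfied.

Invalid — notice requirement not satisfied.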